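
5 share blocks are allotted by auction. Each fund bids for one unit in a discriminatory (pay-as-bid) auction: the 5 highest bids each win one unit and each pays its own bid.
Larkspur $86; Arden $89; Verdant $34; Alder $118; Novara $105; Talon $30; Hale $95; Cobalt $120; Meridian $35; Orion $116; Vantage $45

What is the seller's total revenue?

Total revenue: $554

Bids ranked high→low: 120 (Cobalt), 118 (Alder), 116 (Orion), 105 (Novara), 95 (Hale), 89 (Arden), 86 (Larkspur), …
The 5 highest are Cobalt, Alder, Orion, Novara, Hale.
Total revenue = 120 + 118 + 116 + 105 + 95 = $554.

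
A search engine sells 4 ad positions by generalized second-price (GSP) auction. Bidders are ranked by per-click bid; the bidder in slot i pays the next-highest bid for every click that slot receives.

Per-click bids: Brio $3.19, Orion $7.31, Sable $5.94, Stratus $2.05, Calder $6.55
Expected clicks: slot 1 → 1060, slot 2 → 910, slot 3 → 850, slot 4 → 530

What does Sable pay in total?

Ranked by bid: $7.31 (Orion) > $6.55 (Calder) > $5.94 (Sable) > $3.19 (Brio) > $2.05 (Stratus)
Sable holds slot 3 → pays next bid $3.19 × 850 clicks = $2711.50.

Sable pays $2711.50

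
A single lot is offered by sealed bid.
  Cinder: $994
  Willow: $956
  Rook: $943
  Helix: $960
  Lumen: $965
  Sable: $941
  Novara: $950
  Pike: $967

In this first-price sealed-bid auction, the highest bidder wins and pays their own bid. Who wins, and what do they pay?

First-price sealed-bid auction: the highest bidder wins and pays their own bid.
Bids ranked: 994 (Cinder) > 967 (Pike) > 965 (Lumen) > 960 (Helix) > 956 (Willow) > 950 (Novara) > …
First-price: Cinder pays what they bid, $994.

Cinder pays $994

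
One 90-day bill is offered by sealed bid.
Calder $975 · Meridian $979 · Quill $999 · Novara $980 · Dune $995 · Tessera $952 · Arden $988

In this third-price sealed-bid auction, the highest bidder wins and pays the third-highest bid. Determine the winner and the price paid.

Rule: the highest bidder wins and pays the third-highest bid.
Sorting bids: 999 (Quill) > 995 (Dune) > 988 (Arden) > 980 (Novara) > 979 (Meridian) > 975 (Calder) > …
Quill wins; payment is bid #3 in the ranking = $988.

Quill pays $988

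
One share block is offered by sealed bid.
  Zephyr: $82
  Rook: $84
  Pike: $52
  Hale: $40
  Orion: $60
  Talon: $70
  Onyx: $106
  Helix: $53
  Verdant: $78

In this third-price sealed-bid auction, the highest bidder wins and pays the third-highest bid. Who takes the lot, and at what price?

Rule: the highest bidder wins and pays the third-highest bid.
Bids ranked: 106 (Onyx) > 84 (Rook) > 82 (Zephyr) > 78 (Verdant) > 70 (Talon) > 60 (Orion) > …
Onyx wins; payment is bid #3 in the ranking = $82.

Onyx pays $82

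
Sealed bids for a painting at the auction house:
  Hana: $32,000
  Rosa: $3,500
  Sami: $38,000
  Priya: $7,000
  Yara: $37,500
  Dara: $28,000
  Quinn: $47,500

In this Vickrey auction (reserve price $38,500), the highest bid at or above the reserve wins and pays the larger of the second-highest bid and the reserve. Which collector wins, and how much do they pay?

Rule: the highest bid at or above the reserve wins and pays the larger of the second-highest bid and the reserve.
Bids in order: 47,500 (Quinn) > 38,000 (Sami) > 37,500 (Yara) > 32,000 (Hana) > 28,000 (Dara) > 7,000 (Priya) > …
Quinn has the top bid at or above the reserve ($47,500).
max(second-highest $38,000, reserve $38,500) = $38,500.

Quinn pays $38,500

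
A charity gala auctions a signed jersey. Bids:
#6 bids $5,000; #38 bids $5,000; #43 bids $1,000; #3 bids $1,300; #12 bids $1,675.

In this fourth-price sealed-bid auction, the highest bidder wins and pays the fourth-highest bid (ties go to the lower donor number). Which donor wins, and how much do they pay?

Sorting bids: 5,000 (#6) > 5,000 (#38) > 1,675 (#12) > 1,300 (#3) > 1,000 (#43)
Tie at $5,000 → #6 wins by tie-break.
#6 is highest; pays the fourth-highest bid, $1,300.

#6 pays $1,300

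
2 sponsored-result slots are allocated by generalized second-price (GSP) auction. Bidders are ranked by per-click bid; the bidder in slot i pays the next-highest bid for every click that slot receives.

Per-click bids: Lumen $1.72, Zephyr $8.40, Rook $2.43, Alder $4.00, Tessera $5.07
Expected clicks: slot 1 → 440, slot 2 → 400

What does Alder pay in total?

Per-click bids in order: $8.40 (Zephyr) > $5.07 (Tessera) > $4.00 (Alder) > …
Alder ranks below slot 2 → no slot, pays nothing.

Alder pays $0.00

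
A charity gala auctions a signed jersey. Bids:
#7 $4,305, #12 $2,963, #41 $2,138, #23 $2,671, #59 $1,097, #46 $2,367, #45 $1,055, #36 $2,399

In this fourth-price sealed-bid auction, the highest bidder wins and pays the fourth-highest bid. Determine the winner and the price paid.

#7 pays $2,399

Fourth-price sealed-bid auction: the highest bidder wins and pays the fourth-highest bid.
Bids in order: 4,305 (#7) > 2,963 (#12) > 2,671 (#23) > 2,399 (#36) > 2,367 (#46) > 2,138 (#41) > …
#7 is highest; pays the fourth-highest bid, $2,399.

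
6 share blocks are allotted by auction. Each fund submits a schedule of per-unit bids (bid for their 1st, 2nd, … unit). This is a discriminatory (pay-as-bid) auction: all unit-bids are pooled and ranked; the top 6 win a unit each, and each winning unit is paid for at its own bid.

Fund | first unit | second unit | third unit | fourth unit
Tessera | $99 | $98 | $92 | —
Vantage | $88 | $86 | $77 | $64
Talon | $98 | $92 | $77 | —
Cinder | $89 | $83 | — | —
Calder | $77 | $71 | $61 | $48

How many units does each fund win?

All unit-bids, highest first — top 6: 99 (Tessera-1), 98 (Tessera-2), 98 (Talon-1), 92 (Tessera-3), 92 (Talon-2), 89 (Cinder-1)
Next rejected bid: $88 (not a price — pay-as-bid).
Allocation: Cinder 1, Talon 2, Tessera 3.

Cinder 1, Talon 2, Tessera 3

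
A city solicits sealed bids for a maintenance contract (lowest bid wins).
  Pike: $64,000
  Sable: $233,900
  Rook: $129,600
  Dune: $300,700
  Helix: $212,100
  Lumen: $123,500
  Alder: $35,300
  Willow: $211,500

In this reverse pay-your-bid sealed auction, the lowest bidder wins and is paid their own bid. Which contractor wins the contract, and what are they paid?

Bids ranked: 35,300 (Alder) < 64,000 (Pike) < 123,500 (Lumen) < 129,600 (Rook) < 211,500 (Willow) < 212,100 (Helix) < …
First-price: Alder is paid what they bid, $35,300.

Alder is paid $35,300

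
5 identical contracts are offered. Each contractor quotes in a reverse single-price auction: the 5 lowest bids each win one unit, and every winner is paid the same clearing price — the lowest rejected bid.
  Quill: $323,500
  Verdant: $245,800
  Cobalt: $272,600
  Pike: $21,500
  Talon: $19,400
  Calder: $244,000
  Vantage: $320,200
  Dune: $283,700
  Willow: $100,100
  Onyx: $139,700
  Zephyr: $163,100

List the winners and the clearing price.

Talon, Pike, Willow, Onyx, Zephyr; each is paid $244,000

Bids ranked low→high: 19,400 (Talon), 21,500 (Pike), 100,100 (Willow), 139,700 (Onyx), 163,100 (Zephyr), 244,000 (Calder), 245,800 (Verdant), …
Winners (5 units): Talon, Pike, Willow, Onyx, Zephyr.
Clearing price = lowest rejected bid = $244,000.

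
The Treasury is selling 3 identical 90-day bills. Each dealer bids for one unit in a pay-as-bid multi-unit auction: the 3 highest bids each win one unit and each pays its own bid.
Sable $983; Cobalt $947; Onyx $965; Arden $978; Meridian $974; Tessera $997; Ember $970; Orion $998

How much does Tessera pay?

Sorting: 998 (Orion), 997 (Tessera), 983 (Sable), 978 (Arden), 974 (Meridian), …
The 3 highest are Orion, Tessera, Sable.
Tessera wins → own bid $997.

Tessera pays $997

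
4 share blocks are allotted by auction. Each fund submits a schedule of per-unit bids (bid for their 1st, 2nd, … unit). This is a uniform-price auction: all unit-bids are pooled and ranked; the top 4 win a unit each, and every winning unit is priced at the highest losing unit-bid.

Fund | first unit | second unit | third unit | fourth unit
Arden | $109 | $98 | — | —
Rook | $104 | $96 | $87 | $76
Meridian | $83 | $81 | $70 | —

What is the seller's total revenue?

Total revenue: $348

Merging the schedules and taking the best 4: 109 (Arden-1), 104 (Rook-1), 98 (Arden-2), 96 (Rook-2)
The (k+1)-th unit-bid is $87.
Allocation: Arden 2, Rook 2. Every unit priced at $87.
Revenue = 4 × 87 = $348.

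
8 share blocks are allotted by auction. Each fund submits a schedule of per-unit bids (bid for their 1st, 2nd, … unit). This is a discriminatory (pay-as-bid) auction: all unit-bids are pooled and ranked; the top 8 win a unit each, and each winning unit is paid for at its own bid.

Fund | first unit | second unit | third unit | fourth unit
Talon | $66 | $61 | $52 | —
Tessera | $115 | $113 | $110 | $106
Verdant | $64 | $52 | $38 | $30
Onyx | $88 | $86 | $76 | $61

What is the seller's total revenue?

All unit-bids, highest first — top 8: 115 (Tessera-1), 113 (Tessera-2), 110 (Tessera-3), 106 (Tessera-4), 88 (Onyx-1), 86 (Onyx-2), 76 (Onyx-3), 66 (Talon-1)
Next rejected bid: $64 (not a price — pay-as-bid).
Each winning unit pays its own bid.
Revenue = 115 + 113 + 110 + 106 + 88 + 86 + 76 + 66 = $760.

Total revenue: $760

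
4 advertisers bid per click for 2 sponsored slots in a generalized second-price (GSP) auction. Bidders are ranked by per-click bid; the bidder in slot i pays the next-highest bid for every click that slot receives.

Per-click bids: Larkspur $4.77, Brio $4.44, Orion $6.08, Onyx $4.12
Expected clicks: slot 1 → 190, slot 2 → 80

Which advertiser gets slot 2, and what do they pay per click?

Larkspur; $4.44 per click

Sorting advertisers: $6.08 (Orion) > $4.77 (Larkspur) > $4.44 (Brio) > …
Slot 2 goes to the second-ranked bidder, Larkspur, who pays the next bid down: $4.44/click.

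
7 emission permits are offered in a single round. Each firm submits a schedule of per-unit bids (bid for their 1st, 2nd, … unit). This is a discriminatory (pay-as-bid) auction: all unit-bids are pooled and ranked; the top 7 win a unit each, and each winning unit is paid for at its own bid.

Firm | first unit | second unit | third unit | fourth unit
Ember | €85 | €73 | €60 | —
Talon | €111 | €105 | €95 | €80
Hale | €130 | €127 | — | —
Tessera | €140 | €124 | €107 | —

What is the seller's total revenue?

Total revenue: €844

Merging the schedules and taking the best 7: 140 (Tessera-1), 130 (Hale-1), 127 (Hale-2), 124 (Tessera-2), 111 (Talon-1), 107 (Tessera-3), 105 (Talon-2)
Next rejected bid: €95 (not a price — pay-as-bid).
Each winning unit pays its own bid.
Revenue = 140 + 130 + 127 + 124 + 111 + 107 + 105 = €844.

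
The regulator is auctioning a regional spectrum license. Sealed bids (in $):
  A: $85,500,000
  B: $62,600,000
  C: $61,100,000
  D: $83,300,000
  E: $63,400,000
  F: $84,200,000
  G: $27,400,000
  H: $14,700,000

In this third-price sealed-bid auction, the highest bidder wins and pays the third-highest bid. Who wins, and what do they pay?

Bids in order: 85,500,000 (A) > 84,200,000 (F) > 83,300,000 (D) > 63,400,000 (E) > 62,600,000 (B) > 61,100,000 (C) > …
A is highest; pays the third-highest bid, $83,300,000.

A pays $83,300,000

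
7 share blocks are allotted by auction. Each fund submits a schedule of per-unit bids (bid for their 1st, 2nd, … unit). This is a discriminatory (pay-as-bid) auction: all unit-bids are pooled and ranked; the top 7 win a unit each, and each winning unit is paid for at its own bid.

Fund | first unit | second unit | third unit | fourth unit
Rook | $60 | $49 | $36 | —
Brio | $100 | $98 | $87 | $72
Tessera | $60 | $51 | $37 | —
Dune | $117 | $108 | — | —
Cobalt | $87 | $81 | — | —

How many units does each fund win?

Merging the schedules and taking the best 7: 117 (Dune-1), 108 (Dune-2), 100 (Brio-1), 98 (Brio-2), 87 (Brio-3), 87 (Cobalt-1), 81 (Cobalt-2)
Next rejected bid: $72 (not a price — pay-as-bid).
Allocation: Brio 3, Cobalt 2, Dune 2.

Brio 3, Cobalt 2, Dune 2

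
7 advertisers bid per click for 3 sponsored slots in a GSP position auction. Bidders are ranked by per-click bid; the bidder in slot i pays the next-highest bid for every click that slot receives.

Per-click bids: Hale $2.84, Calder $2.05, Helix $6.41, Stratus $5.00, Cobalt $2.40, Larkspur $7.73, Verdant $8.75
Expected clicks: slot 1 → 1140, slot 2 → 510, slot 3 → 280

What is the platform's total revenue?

Ranked by bid: $8.75 (Verdant) > $7.73 (Larkspur) > $6.41 (Helix) > $5.00 (Stratus) > …
Slot 1: Verdant pays $7.73 × 1140 = $8812.20
Slot 2: Larkspur pays $6.41 × 510 = $3269.10
Slot 3: Helix pays $5.00 × 280 = $1400.00
Total = $13481.30

Total revenue: $13481.30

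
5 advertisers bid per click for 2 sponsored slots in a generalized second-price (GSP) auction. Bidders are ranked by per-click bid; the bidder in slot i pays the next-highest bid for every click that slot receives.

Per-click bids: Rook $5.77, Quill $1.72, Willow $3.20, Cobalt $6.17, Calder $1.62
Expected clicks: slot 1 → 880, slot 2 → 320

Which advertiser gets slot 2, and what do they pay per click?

Ranked by bid: $6.17 (Cobalt) > $5.77 (Rook) > $3.20 (Willow) > …
Slot 2 goes to the second-ranked bidder, Rook, who pays the next bid down: $3.20/click.

Rook; $3.20 per click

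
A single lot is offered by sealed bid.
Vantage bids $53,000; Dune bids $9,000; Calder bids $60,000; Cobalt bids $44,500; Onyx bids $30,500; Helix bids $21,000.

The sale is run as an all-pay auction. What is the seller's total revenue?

Total revenue: $218,000

Rule: the highest bidder wins the item, but every bidder pays their own bid.
Bids ranked: 60,000 (Calder) > 53,000 (Vantage) > 44,500 (Cobalt) > 30,500 (Onyx) > 21,000 (Helix) > 9,000 (Dune)
Calder wins with the top bid; all bids are sunk regardless.
Every bidder forfeits their bid regardless of winning.
Revenue = 53,000 + 9,000 + 60,000 + 44,500 + 30,500 + 21,000 = $218,000.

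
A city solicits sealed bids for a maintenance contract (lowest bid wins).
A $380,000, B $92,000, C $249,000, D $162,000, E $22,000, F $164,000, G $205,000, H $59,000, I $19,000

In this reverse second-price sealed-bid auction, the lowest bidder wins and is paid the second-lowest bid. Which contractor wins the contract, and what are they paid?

I is paid $22,000

Rule: the lowest bidder wins and is paid the second-lowest bid.
Bids in order: 19,000 (I) < 22,000 (E) < 59,000 (H) < 92,000 (B) < 162,000 (D) < 164,000 (F) < …
I is lowest; is paid the second-lowest bid, $22,000.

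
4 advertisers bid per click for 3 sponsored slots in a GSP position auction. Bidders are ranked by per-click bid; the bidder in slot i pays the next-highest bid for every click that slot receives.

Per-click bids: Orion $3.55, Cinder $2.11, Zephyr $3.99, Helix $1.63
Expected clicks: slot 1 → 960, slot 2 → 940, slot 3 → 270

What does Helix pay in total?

Helix pays $0.00

Ranked by bid: $3.99 (Zephyr) > $3.55 (Orion) > $2.11 (Cinder) > $1.63 (Helix)
Helix ranks below slot 3 → no slot, pays nothing.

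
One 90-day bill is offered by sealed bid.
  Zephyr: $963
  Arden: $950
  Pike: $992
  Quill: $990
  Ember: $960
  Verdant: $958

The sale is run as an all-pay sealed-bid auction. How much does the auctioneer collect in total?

Bids in order: 992 (Pike) > 990 (Quill) > 963 (Zephyr) > 960 (Ember) > 958 (Verdant) > 950 (Arden)
Pike wins with the top bid; all bids are sunk regardless.
Every bidder forfeits their bid regardless of winning.
Revenue = 963 + 950 + 992 + 990 + 960 + 958 = $5,813.

Total revenue: $5,813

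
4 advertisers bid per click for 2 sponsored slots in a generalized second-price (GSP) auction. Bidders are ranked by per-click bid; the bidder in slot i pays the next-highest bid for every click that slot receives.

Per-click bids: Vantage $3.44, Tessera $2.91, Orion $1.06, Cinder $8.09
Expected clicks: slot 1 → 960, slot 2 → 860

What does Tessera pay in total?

Tessera pays $0.00

Ranked by bid: $8.09 (Cinder) > $3.44 (Vantage) > $2.91 (Tessera) > …
Tessera ranks below slot 2 → no slot, pays nothing.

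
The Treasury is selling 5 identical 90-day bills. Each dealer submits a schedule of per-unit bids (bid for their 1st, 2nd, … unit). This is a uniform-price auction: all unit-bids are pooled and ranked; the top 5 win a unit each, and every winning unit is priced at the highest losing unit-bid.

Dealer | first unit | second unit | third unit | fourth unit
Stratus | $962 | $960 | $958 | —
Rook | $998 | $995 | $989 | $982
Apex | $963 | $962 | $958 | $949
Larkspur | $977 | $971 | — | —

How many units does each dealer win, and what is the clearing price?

Larkspur 1, Rook 4; clearing price $971

Merging the schedules and taking the best 5: 998 (Rook-1), 995 (Rook-2), 989 (Rook-3), 982 (Rook-4), 977 (Larkspur-1)
Highest rejected unit-bid = $971.
Allocation: Larkspur 1, Rook 4.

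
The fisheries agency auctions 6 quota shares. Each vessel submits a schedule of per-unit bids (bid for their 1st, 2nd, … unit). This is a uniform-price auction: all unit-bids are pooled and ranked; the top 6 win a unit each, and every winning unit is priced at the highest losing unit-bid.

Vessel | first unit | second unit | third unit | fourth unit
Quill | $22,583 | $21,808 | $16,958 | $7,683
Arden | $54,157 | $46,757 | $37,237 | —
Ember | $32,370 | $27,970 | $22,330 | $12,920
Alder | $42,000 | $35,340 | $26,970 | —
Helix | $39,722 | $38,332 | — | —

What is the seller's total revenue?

Total revenue: $212,040

Merging the schedules and taking the best 6: 54,157 (Arden-1), 46,757 (Arden-2), 42,000 (Alder-1), 39,722 (Helix-1), 38,332 (Helix-2), 37,237 (Arden-3)
First bid not allocated: $35,340.
Allocation: Alder 1, Arden 3, Helix 2. Every unit priced at $35,340.
Revenue = 6 × 35,340 = $212,040.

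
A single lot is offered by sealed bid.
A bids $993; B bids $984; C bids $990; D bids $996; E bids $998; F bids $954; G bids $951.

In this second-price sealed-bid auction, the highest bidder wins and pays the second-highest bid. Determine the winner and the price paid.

E pays $996

Bids in order: 998 (E) > 996 (D) > 993 (A) > 990 (C) > 984 (B) > 954 (F) > …
Second-price: E pays D's bid of $996.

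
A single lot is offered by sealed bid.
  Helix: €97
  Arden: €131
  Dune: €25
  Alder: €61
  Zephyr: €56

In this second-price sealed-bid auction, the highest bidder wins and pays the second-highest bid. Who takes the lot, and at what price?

Bids in order: 131 (Arden) > 97 (Helix) > 61 (Alder) > 56 (Zephyr) > 25 (Dune)
Second-price: Arden pays Helix's bid of €97.

Arden pays €97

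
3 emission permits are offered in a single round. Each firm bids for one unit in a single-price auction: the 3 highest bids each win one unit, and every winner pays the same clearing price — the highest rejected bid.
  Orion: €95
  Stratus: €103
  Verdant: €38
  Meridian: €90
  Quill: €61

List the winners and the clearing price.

Stratus, Orion, Meridian; each pays €61

Sorting: 103 (Stratus), 95 (Orion), 90 (Meridian), 61 (Quill), 38 (Verdant)
The 3 highest are Stratus, Orion, Meridian.
First losing bid is Quill's €61, which sets the uniform price.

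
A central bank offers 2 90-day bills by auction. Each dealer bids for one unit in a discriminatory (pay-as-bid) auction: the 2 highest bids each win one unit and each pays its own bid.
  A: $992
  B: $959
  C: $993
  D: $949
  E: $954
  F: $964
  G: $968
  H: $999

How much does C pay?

C pays $993

Ordering the bids: 999 (H), 993 (C), 992 (A), 968 (G), …
The 2 highest are H, C.
C wins → own bid $993.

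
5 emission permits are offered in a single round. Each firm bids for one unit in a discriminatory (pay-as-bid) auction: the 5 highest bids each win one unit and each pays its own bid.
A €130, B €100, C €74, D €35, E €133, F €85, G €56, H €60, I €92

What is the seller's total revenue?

Ordering the bids: 133 (E), 130 (A), 100 (B), 92 (I), 85 (F), 74 (C), 60 (H), …
Winners (5 units): E, A, B, I, F.
Total revenue = 133 + 130 + 100 + 92 + 85 = €540.

Total revenue: €540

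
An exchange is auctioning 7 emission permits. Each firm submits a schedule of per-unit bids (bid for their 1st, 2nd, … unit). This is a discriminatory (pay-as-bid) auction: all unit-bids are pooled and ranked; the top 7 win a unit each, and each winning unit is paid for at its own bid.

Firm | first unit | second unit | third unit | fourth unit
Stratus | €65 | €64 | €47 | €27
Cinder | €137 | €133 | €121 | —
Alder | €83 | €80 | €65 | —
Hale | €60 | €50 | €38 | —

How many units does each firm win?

Merging the schedules and taking the best 7: 137 (Cinder-1), 133 (Cinder-2), 121 (Cinder-3), 83 (Alder-1), 80 (Alder-2), 65 (Stratus-1), 65 (Alder-3)
Next rejected bid: €64 (not a price — pay-as-bid).
Allocation: Alder 3, Cinder 3, Stratus 1.

Alder 3, Cinder 3, Stratus 1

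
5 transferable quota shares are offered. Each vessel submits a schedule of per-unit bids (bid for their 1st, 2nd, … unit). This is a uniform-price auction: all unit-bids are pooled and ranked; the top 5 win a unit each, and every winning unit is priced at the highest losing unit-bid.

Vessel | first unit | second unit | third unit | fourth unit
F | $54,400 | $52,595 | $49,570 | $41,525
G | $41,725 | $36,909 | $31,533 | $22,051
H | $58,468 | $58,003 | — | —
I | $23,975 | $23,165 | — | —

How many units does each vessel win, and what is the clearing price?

F 3, H 2; clearing price $41,725

Pooled unit-bids ranked (top 5): 58,468 (H-1), 58,003 (H-2), 54,400 (F-1), 52,595 (F-2), 49,570 (F-3)
First bid not allocated: $41,725.
Allocation: F 3, H 2.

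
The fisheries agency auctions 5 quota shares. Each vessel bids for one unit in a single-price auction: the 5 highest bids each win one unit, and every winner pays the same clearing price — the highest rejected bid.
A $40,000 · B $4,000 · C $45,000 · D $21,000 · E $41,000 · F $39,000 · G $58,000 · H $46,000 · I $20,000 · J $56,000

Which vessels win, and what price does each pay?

G, J, H, C, E; each pays $40,000

Sorting: 58,000 (G), 56,000 (J), 46,000 (H), 45,000 (C), 41,000 (E), 40,000 (A), 39,000 (F), …
Top 5: G, J, H, C, E.
Clearing price = highest rejected bid = $40,000.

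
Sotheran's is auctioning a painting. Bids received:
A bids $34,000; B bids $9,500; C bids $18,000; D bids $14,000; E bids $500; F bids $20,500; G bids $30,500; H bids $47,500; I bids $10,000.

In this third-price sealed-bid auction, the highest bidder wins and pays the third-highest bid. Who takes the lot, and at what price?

Bids ranked: 47,500 (H) > 34,000 (A) > 30,500 (G) > 20,500 (F) > 18,000 (C) > 14,000 (D) > …
H is highest; pays the third-highest bid, $30,500.

H pays $30,500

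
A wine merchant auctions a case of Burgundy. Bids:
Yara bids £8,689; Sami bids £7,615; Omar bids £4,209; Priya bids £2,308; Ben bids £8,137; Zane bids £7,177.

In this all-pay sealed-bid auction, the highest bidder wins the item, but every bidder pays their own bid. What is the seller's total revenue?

Total revenue: £38,135

Bids in order: 8,689 (Yara) > 8,137 (Ben) > 7,615 (Sami) > 7,177 (Zane) > 4,209 (Omar) > 2,308 (Priya)
Yara wins with the top bid; all bids are sunk regardless.
Every bidder forfeits their bid regardless of winning.
Revenue = 8,689 + 7,615 + 4,209 + 2,308 + 8,137 + 7,177 = £38,135.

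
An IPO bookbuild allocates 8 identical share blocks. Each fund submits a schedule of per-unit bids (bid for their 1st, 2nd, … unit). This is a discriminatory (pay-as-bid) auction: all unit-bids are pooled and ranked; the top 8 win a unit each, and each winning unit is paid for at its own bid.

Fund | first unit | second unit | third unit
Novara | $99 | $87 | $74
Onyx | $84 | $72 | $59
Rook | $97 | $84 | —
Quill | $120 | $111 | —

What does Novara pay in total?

Novara pays $260

All unit-bids, highest first — top 8: 120 (Quill-1), 111 (Quill-2), 99 (Novara-1), 97 (Rook-1), 87 (Novara-2), 84 (Onyx-1), 84 (Rook-2), 74 (Novara-3)
Next rejected bid: $72 (not a price — pay-as-bid).
Novara's winning unit-bids: 99 + 87 + 74 = $260.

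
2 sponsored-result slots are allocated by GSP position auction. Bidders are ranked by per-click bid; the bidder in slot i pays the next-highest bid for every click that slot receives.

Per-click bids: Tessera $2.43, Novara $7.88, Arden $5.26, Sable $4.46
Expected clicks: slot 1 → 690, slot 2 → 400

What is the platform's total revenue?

Total revenue: $5413.40

Ranked by bid: $7.88 (Novara) > $5.26 (Arden) > $4.46 (Sable) > …
Slot 1: Novara pays $5.26 × 690 = $3629.40
Slot 2: Arden pays $4.46 × 400 = $1784.00
Total = $5413.40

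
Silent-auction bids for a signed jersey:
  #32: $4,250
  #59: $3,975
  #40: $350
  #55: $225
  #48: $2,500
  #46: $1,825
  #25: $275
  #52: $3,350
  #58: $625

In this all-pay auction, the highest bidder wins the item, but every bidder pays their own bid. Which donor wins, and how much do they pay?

Sorting bids: 4,250 (#32) > 3,975 (#59) > 3,350 (#52) > 2,500 (#48) > 1,825 (#46) > 625 (#58) > …
#32 is highest and takes the item; every bidder forfeits their bid.

#32 pays $4,250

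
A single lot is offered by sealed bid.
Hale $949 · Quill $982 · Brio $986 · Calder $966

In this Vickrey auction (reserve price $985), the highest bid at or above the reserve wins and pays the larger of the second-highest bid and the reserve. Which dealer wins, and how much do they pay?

Rule: the highest bid at or above the reserve wins and pays the larger of the second-highest bid and the reserve.
Sorting bids: 986 (Brio) > 982 (Quill) > 966 (Calder) > 949 (Hale)
Brio has the top bid at or above the reserve ($986).
Second-highest bid $982 is below the reserve $985, so the reserve binds → payment $985.

Brio pays $985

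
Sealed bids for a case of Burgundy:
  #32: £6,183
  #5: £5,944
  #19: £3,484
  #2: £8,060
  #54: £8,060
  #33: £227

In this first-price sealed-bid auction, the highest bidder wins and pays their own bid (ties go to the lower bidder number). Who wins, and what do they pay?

#2 pays £8,060

First-price sealed-bid auction: the highest bidder wins and pays their own bid.
Bids ranked: 8,060 (#2) > 8,060 (#54) > 6,183 (#32) > 5,944 (#5) > 3,484 (#19) > 227 (#33)
Tie at £8,060 → #2 wins by tie-break.
#2 is highest → pays own bid, £8,060.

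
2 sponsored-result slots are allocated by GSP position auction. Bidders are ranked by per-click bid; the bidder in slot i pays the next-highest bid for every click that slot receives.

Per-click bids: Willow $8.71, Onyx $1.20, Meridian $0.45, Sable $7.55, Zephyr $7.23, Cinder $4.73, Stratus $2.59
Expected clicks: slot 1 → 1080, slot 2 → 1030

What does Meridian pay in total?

Meridian pays $0.00

Per-click bids in order: $8.71 (Willow) > $7.55 (Sable) > $7.23 (Zephyr) > …
Meridian ranks below slot 2 → no slot, pays nothing.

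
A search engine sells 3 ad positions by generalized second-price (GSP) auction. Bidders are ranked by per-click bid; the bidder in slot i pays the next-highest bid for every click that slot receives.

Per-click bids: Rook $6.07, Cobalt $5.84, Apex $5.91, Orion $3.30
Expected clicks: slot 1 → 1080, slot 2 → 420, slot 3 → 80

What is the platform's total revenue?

Total revenue: $9099.60

Ranked by bid: $6.07 (Rook) > $5.91 (Apex) > $5.84 (Cobalt) > $3.30 (Orion)
Slot 1: Rook pays $5.91 × 1080 = $6382.80
Slot 2: Apex pays $5.84 × 420 = $2452.80
Slot 3: Cobalt pays $3.30 × 80 = $264.00
Total = $9099.60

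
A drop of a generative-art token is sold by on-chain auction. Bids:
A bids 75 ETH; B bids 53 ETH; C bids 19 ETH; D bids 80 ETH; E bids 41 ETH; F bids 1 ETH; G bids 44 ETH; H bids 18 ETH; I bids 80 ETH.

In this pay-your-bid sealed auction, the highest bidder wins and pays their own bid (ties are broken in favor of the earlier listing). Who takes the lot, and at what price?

D pays 80 ETH

Rule: the highest bidder wins and pays their own bid.
Bids ranked: 80 (D) > 80 (I) > 75 (A) > 53 (B) > 44 (G) > 41 (E) > …
D and I tie at 80 ETH; tie-break gives it to D.
D is highest → pays own bid, 80 ETH.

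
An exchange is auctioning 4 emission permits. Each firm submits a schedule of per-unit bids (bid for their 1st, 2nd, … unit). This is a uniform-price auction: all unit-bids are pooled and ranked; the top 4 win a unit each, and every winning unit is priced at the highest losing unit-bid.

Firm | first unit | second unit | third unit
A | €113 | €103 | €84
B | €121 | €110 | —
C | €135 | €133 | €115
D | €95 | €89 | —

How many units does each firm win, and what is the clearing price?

B 1, C 3; clearing price €113

All unit-bids, highest first — top 4: 135 (C-1), 133 (C-2), 121 (B-1), 115 (C-3)
Highest rejected unit-bid = €113.
Allocation: B 1, C 3.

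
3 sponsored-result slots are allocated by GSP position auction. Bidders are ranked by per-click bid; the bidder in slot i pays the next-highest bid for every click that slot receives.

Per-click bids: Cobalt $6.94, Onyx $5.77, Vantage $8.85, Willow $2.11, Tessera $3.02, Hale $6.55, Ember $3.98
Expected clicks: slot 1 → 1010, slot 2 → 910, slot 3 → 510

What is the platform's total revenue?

Per-click bids in order: $8.85 (Vantage) > $6.94 (Cobalt) > $6.55 (Hale) > $5.77 (Onyx) > …
Slot 1: Vantage pays $6.94 × 1010 = $7009.40
Slot 2: Cobalt pays $6.55 × 910 = $5960.50
Slot 3: Hale pays $5.77 × 510 = $2942.70
Total = $15912.60

Total revenue: $15912.60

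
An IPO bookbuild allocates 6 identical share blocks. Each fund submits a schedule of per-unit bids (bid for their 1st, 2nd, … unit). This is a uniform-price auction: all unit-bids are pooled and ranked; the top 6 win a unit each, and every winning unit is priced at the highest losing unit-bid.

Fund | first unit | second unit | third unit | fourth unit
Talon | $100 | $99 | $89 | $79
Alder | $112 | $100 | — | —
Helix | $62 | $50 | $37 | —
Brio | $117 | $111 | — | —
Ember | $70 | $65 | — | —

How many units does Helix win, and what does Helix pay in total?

All unit-bids, highest first — top 6: 117 (Brio-1), 112 (Alder-1), 111 (Brio-2), 100 (Talon-1), 100 (Alder-2), 99 (Talon-2)
Highest rejected unit-bid = $89.
Helix wins 0 unit(s) at $89 each.

Helix: 0 units, pays $0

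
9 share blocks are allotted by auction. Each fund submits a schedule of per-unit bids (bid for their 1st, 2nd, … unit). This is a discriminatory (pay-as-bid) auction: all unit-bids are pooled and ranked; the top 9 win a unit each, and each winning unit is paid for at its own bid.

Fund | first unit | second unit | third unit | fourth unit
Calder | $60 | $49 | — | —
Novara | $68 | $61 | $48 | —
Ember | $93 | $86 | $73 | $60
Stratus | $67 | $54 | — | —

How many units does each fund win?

Calder 1, Ember 4, Novara 2, Stratus 2

Merging the schedules and taking the best 9: 93 (Ember-1), 86 (Ember-2), 73 (Ember-3), 68 (Novara-1), 67 (Stratus-1), 61 (Novara-2), 60 (Calder-1), 60 (Ember-4), 54 (Stratus-2)
Next rejected bid: $49 (not a price — pay-as-bid).
Allocation: Calder 1, Ember 4, Novara 2, Stratus 2.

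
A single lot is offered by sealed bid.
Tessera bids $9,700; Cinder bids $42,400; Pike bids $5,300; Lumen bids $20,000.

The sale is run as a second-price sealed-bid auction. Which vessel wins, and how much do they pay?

Rule: the highest bidder wins and pays the second-highest bid.
Sorting bids: 42,400 (Cinder) > 20,000 (Lumen) > 9,700 (Tessera) > 5,300 (Pike)
Cinder is highest; pays the second-highest bid, $20,000.

Cinder pays $20,000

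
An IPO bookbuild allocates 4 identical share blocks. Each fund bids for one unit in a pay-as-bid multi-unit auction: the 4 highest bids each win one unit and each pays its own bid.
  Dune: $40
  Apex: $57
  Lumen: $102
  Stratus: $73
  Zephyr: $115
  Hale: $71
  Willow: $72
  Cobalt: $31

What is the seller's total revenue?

Bids ranked high→low: 115 (Zephyr), 102 (Lumen), 73 (Stratus), 72 (Willow), 71 (Hale), 57 (Apex), …
Winners (4 units): Zephyr, Lumen, Stratus, Willow.
Total revenue = 115 + 102 + 73 + 72 = $362.

Total revenue: $362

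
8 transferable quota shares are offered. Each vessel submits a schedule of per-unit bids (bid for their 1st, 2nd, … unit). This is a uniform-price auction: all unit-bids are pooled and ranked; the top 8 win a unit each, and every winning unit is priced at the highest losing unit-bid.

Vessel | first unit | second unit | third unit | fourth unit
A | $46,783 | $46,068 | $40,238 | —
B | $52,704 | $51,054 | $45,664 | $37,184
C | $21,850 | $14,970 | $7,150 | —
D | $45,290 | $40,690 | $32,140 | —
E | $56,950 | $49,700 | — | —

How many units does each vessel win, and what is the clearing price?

Merging the schedules and taking the best 8: 56,950 (E-1), 52,704 (B-1), 51,054 (B-2), 49,700 (E-2), 46,783 (A-1), 46,068 (A-2), 45,664 (B-3), 45,290 (D-1)
The (k+1)-th unit-bid is $40,690.
Allocation: A 2, B 3, D 1, E 2.

A 2, B 3, D 1, E 2; clearing price $40,690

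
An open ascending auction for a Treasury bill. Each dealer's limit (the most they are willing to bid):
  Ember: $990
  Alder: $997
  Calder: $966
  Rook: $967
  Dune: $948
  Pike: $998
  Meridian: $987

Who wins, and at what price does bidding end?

Limits in order: 998 (Pike) > 997 (Alder) > 990 (Ember) > 987 (Meridian) > 967 (Rook) > 966 (Calder) > …
Bidding ends when Alder exits at $997; Pike takes it.

Pike wins at $997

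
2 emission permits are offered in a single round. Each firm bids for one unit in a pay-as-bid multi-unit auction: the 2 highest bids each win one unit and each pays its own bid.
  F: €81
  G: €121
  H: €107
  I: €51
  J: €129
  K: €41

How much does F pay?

Bids ranked high→low: 129 (J), 121 (G), 107 (H), 81 (F), …
Winners (2 units): J, G.
F does not win → €0.

F pays €0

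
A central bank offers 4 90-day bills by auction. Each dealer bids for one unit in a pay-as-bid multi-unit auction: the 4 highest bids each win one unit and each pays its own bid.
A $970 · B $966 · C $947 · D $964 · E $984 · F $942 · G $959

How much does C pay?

C pays $0

Ordering the bids: 984 (E), 970 (A), 966 (B), 964 (D), 959 (G), 947 (C), …
The 4 highest are E, A, B, D.
C does not win → $0.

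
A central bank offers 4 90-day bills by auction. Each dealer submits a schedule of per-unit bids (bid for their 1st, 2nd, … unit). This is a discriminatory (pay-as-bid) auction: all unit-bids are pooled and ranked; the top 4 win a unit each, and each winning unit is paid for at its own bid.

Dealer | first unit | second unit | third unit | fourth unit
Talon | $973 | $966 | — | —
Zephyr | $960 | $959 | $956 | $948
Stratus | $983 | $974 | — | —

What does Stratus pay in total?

Merging the schedules and taking the best 4: 983 (Stratus-1), 974 (Stratus-2), 973 (Talon-1), 966 (Talon-2)
Next rejected bid: $960 (not a price — pay-as-bid).
Stratus's winning unit-bids: 983 + 974 = $1,957.

Stratus pays $1,957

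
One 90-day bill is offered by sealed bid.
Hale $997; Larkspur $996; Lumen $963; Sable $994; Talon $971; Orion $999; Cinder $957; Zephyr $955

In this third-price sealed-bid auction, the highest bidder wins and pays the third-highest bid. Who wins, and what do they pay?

Bids ranked: 999 (Orion) > 997 (Hale) > 996 (Larkspur) > 994 (Sable) > 971 (Talon) > 963 (Lumen) > …
Orion is highest; pays the third-highest bid, $996.

Orion pays $996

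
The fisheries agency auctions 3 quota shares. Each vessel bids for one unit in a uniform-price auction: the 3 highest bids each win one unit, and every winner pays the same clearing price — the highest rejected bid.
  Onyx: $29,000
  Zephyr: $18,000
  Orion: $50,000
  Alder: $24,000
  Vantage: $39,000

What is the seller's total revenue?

Sorting: 50,000 (Orion), 39,000 (Vantage), 29,000 (Onyx), 24,000 (Alder), 18,000 (Zephyr)
Top 3: Orion, Vantage, Onyx.
Highest unsuccessful bid: $24,000 → clearing price.
Total revenue = 3 × $24,000 = $72,000.

Total revenue: $72,000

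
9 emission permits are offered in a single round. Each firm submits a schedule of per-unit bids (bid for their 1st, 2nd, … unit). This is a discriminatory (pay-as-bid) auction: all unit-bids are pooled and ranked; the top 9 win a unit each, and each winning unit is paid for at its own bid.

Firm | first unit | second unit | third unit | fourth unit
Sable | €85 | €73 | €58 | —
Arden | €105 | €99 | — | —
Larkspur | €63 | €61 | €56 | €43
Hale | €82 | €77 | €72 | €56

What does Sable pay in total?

All unit-bids, highest first — top 9: 105 (Arden-1), 99 (Arden-2), 85 (Sable-1), 82 (Hale-1), 77 (Hale-2), 73 (Sable-2), 72 (Hale-3), 63 (Larkspur-1), 61 (Larkspur-2)
Next rejected bid: €58 (not a price — pay-as-bid).
Sable's winning unit-bids: 85 + 73 = €158.

Sable pays €158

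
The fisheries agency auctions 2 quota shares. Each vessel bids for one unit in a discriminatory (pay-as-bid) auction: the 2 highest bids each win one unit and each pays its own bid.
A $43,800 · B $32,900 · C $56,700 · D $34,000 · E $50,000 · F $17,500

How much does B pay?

Sorting: 56,700 (C), 50,000 (E), 43,800 (A), 34,000 (D), …
Top 2: C, E.
B does not win → $0.

B pays $0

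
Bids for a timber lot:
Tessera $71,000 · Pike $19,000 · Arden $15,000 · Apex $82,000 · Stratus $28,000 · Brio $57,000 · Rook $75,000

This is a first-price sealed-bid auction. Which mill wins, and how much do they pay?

Apex pays $82,000

Bids in order: 82,000 (Apex) > 75,000 (Rook) > 71,000 (Tessera) > 57,000 (Brio) > 28,000 (Stratus) > 19,000 (Pike) > …
First-price: Apex pays what they bid, $82,000.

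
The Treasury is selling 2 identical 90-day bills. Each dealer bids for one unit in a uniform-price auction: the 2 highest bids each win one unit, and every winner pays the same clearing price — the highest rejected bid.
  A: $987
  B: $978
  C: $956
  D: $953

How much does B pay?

B pays $956

Ordering the bids: 987 (A), 978 (B), 956 (C), 953 (D)
The 2 highest are A, B.
First losing bid is C's $956, which sets the uniform price.
B wins → pays $956.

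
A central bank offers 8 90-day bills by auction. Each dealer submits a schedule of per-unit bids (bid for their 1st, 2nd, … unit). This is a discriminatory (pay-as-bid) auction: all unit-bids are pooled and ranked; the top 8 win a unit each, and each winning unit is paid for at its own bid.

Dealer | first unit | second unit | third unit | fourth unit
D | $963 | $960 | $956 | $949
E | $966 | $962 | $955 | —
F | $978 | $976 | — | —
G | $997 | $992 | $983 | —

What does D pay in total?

All unit-bids, highest first — top 8: 997 (G-1), 992 (G-2), 983 (G-3), 978 (F-1), 976 (F-2), 966 (E-1), 963 (D-1), 962 (E-2)
Next rejected bid: $960 (not a price — pay-as-bid).
D's winning unit-bids: 963 = $963.

D pays $963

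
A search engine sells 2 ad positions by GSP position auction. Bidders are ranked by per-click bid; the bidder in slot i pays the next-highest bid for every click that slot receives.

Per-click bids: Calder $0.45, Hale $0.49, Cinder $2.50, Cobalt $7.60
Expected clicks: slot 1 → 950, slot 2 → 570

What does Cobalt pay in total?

Sorting advertisers: $7.60 (Cobalt) > $2.50 (Cinder) > $0.49 (Hale) > …
Cobalt holds slot 1 → pays next bid $2.50 × 950 clicks = $2375.00.

Cobalt pays $2375.00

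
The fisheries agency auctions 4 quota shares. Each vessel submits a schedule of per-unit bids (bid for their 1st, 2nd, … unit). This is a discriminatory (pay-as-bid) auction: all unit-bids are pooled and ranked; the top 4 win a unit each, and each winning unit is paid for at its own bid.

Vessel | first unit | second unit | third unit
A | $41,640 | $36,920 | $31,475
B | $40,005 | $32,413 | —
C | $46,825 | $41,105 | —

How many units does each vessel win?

All unit-bids, highest first — top 4: 46,825 (C-1), 41,640 (A-1), 41,105 (C-2), 40,005 (B-1)
Next rejected bid: $36,920 (not a price — pay-as-bid).
Allocation: A 1, B 1, C 2.

A 1, B 1, C 2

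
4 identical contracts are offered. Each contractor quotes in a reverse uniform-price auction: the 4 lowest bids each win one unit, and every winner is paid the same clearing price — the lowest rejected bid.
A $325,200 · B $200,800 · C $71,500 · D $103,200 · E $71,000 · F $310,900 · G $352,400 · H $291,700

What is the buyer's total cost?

Total cost: $1,166,800

Sorting: 71,000 (E), 71,500 (C), 103,200 (D), 200,800 (B), 291,700 (H), 310,900 (F), …
Winners (4 units): E, C, D, B.
Lowest unsuccessful bid: $291,700 → clearing price.
Total cost = 4 × $291,700 = $1,166,800.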